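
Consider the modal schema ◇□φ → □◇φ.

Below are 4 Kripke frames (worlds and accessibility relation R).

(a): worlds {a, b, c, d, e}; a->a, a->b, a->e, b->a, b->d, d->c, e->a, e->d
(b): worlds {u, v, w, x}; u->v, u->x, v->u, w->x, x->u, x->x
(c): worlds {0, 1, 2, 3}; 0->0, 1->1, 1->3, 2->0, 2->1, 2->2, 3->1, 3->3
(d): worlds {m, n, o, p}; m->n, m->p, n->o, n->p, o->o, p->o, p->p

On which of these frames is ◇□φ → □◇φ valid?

This is the axiom for convergence; its first-order frame correspondent is ∀x ∀y ∀z (Rxy ∧ Rxz → ∃w (Ryw ∧ Rzw)).
(a): fails — Rba and Rbd but a and d have no common successor.
(b): ✓.
(c): fails — R20 and R21 but 0 and 1 have no common successor.
(d): ✓.
Valid on: (b), (d).

(b), (d)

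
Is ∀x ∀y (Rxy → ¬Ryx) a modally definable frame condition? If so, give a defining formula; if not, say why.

Any modally definable frame class is closed under surjective bounded morphisms.
The 3-cycle (worlds s,t,u with s→t→u→s) is asymmetric. Mapping every world to a single reflexive point • is a surjective bounded morphism, and the reflexive point is not asymmetric (R•• but asymmetry requires ¬R••).
Hence asymmetry is not modally definable.

Not definable by any modal formula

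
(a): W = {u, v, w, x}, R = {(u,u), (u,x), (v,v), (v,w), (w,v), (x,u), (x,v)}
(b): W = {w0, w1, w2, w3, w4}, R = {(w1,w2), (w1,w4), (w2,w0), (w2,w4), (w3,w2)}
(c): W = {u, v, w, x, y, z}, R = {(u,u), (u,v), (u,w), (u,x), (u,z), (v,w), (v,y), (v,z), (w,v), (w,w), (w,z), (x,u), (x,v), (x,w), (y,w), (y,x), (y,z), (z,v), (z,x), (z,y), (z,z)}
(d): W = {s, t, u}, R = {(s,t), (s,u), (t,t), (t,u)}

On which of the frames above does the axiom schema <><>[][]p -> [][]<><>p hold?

This is the axiom for a generalized confluence (Geach) condition; its first-order frame correspondent is forall x forall y forall z ((x R^2 y & x R^2 z) -> exists w (y R^2 w & z R^2 w)).
(a): holds.
(b): fails — w1R²w0, w1R²w0 but no w with w0R²w and w0R²w.
(c): holds.
(d): fails — sR²t, sR²u but no w with tR²w and uR²w.
Valid on: (a), (c).

(a), (c)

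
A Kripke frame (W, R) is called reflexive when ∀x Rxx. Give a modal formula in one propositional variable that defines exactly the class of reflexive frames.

A defining formula is □q → q (the T axiom).
Suppose □q→q is valid. At any x set V(q)={w : Rxw}. Then □q holds at x, so q holds at x, i.e. Rxx.

□q → q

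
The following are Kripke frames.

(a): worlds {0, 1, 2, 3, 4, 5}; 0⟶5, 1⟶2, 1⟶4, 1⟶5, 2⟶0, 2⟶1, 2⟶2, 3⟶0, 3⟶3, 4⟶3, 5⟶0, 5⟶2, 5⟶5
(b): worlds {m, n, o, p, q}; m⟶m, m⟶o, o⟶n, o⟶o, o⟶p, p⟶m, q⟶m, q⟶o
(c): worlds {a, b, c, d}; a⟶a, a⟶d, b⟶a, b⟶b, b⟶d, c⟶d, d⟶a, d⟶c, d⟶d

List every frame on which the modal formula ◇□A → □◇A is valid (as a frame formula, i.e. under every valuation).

The schema corresponds to convergence: ∀x ∀y ∀z (Rxy ∧ Rxz → ∃w (Ryw ∧ Rzw)).
(a): fails — R12 and R14 but 2 and 4 have no common successor.
(b): fails — Ron and Ron but n and n have no common successor.
(c): satisfies the condition.
Valid on: (c).

(c)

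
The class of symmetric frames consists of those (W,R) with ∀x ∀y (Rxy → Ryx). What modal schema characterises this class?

s → □◇s

A defining formula is s → □◇s (the B axiom).
Suppose s→□◇s is valid. Take Rxy and set V(s)={x}. Then s at x, so □◇s at x, so ◇s at y, so some z with Ryz has s; z=x, i.e. Ryx.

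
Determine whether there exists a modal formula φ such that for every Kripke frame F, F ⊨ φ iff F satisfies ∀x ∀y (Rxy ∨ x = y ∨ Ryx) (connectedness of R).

Any modally definable frame class is closed under disjoint unions.
Take 3 disjoint single-world reflexive frames: each is trivially connected, but their disjoint union has 3 worlds with no edge between distinct components, so it is not connected.
Hence connectedness of R is not modally definable.

No — not modally definable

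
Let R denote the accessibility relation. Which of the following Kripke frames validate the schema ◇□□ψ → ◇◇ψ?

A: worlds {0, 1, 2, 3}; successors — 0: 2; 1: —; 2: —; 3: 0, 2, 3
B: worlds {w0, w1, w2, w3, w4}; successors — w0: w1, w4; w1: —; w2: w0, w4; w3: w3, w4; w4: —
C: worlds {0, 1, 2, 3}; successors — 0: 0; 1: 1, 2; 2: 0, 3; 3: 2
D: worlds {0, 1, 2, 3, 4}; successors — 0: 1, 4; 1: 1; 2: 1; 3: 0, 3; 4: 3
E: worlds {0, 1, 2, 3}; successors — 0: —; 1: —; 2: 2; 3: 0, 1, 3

This is the axiom for a generalized confluence (Geach) condition; its first-order frame correspondent is ∀x ∀y (xRy → ∃w (yR²w ∧ xR²w)).
A: fails — 0R2 but no w with 2R²w and 0R²w.
B: fails — w0Rw1 but no w with w1R²w and w0R²w.
C: ✓.
D: ✓.
E: fails — 3R0 but no w with 0R²w and 3R²w.
Valid on: C, D.

C, D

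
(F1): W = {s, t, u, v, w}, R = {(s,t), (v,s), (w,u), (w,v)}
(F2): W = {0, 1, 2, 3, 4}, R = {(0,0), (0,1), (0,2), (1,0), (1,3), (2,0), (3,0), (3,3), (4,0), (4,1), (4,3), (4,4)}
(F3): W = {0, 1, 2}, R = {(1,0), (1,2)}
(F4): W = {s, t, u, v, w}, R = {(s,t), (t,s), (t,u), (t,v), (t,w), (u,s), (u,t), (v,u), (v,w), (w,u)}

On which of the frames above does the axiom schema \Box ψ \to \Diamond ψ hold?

The schema corresponds to seriality: \forall x \exists y Rxy.
(F1): fails — world t has no successor.
(F2): condition met.
(F3): fails — world 0 has no successor.
(F4): condition met.

(F2), (F4)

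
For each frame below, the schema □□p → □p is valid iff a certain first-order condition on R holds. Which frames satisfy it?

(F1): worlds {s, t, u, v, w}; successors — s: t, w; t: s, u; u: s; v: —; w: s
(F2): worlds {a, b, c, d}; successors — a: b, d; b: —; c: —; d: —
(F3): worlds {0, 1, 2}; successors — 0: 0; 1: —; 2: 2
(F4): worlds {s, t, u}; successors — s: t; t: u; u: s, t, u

(F3)

The schema corresponds to density: ∀x ∀y (Rxy → ∃z (Rxz ∧ Rzy)).
(F1): fails — Rus but no z with Ruz and Rzs.
(F2): fails — Rad but no z with Raz and Rzd.
(F3): holds.
(F4): fails — Rst but no z with Rsz and Rzt.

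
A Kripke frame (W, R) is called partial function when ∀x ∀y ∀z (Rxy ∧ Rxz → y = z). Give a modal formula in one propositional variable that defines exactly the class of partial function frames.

The condition is partial functionality. The CD schema ◇q → □q defines it.
Suppose ◇q→□q is valid. Take Rxy, Rxz and set V(q)={y}. Then ◇q at x, so □q at x, so q at z, i.e. z=y.

◇q → □q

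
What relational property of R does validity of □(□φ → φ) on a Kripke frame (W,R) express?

shift-reflexivity: ∀x ∀y (Rxy → Ryy)

Suppose □(□φ→φ) is valid. Take Rxy and set V(φ)={w : Ryw}. Then at y, □φ holds; since □(□φ→φ) at x, □φ→φ at y, so φ at y, i.e. Ryy.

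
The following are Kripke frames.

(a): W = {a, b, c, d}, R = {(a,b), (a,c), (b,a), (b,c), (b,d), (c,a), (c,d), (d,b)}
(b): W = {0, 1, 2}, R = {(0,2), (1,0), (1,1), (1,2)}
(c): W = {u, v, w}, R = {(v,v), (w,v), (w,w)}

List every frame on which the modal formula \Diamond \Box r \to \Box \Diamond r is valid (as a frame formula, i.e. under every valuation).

(c)

Frame correspondent (Sahlqvist): \forall x \forall y \forall z (Rxy \wedge Rxz \to \exists w (Ryw \wedge Rzw)) — i.e. convergence.
(a): fails — Rbc and Rba but c and a have no common successor.
(b): fails — R02 and R02 but 2 and 2 have no common successor.
(c): ✓.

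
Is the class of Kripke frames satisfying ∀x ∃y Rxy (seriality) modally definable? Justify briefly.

Yes: it is seriality, defined by the D schema □p → ◇p.

Definable; □p → ◇p defines it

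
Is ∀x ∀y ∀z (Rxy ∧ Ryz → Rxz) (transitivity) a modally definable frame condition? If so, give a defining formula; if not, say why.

Yes, by □p → □□p

Yes: it is transitivity, defined by the 4 schema □p → □□p.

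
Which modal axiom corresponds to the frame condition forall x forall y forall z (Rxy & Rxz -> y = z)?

◇ψ → □ψ

This is partial functionality; the standard corresponding axiom is CD: ◇ψ → □ψ.
Suppose ◇ψ→□ψ is valid. Take Rxy, Rxz and set V(ψ)={y}. Then ◇ψ at x, so □ψ at x, so ψ at z, i.e. z=y.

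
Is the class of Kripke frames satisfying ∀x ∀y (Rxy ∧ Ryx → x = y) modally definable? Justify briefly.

Any modally definable frame class is closed under surjective bounded morphisms.
The 4-cycle (worlds 0,1,2,3 with 0→1→2→3→0) is antisymmetric. Sending even-indexed worlds to a and odd-indexed worlds to b is a surjective bounded morphism onto the two-world frame with a↔b, which is not antisymmetric.
Hence antisymmetry is not modally definable.

No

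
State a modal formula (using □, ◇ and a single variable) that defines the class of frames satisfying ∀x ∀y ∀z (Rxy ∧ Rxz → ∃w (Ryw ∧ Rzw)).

A defining formula is ◇□q → □◇q (the .2 axiom).
Suppose ◇□q→□◇q is valid. Take Rxy, Rxz and set V(q)={w : Ryw}. Then □q at y so ◇□q at x, so □◇q at x, so ◇q at z, giving w with Rzw and Ryw.

◇□q → □◇q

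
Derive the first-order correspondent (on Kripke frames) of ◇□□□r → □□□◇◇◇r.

∀x ∀y ∀z ((xRy ∧ xR³z) → ∃w (yR³w ∧ zR³w))

This is a Sahlqvist (Geach-type) schema ◇^1□^3r → □^3◇^3r.
Minimal-valuation argument: fix x; take any y with xR^1y and any z with xR^3z. Set V(r) to the set of worlds R-reachable from y in exactly 3 steps. Then □^3r holds at y, so the antecedent holds at x; validity forces ◇^3r at z, giving a w with zR^3w and yR^3w.
First-order correspondent: ∀x ∀y ∀z ((xRy ∧ xR³z) → ∃w (yR³w ∧ zR³w)).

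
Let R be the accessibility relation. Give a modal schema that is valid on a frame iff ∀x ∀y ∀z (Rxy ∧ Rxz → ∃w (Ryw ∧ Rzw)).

A defining formula is ◇□r → □◇r (the .2 axiom).

◇□r → □◇r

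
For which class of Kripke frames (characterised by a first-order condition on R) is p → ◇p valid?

This is a form of the T axiom.
It corresponds to reflexivity: ∀x Rxx.

reflexivity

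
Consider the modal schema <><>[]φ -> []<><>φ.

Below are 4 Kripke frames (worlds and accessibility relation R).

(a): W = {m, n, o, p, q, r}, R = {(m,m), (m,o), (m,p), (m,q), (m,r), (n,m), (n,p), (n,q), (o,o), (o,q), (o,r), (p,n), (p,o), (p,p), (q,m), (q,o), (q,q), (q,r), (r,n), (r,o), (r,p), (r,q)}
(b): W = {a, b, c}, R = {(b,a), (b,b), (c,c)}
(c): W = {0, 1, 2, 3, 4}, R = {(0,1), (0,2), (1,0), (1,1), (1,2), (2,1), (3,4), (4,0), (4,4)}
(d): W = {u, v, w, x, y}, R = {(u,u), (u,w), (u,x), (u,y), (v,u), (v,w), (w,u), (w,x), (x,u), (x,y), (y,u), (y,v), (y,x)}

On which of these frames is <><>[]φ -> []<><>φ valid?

(a), (c), (d)

This is the axiom for a generalized confluence (Geach) condition; its first-order frame correspondent is forall x forall y forall z ((x R^2 y & xRz) -> exists w (yRw & z R^2 w)).
(a): satisfies the condition.
(b): fails — bR²a, bRa but no w with aRw and aR²w.
(c): satisfies the condition.
(d): satisfies the condition.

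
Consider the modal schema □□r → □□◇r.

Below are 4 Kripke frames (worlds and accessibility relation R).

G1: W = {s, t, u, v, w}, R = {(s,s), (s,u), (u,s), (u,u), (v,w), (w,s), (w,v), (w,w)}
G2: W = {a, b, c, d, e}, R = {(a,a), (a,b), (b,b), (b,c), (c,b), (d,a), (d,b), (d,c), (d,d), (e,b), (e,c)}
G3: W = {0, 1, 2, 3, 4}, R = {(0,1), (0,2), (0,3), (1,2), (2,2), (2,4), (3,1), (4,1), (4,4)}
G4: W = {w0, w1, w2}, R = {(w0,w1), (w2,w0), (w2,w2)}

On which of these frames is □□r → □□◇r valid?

G1, G2, G3

Frame correspondent (Sahlqvist): ∀x ∀z (xR²z → ∃w (xR²w ∧ zRw)) — i.e. a generalized confluence (Geach) condition.
G1: ✓.
G2: ✓.
G3: ✓.
G4: fails — w2R²w1 but no w with w2R²w and w1Rw.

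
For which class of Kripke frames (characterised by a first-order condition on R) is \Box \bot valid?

□⊥ is valid iff no world has any successor (otherwise □⊥ fails at any world with one).
Conversely, on a frame with emptiness of R the schema holds at every world under every valuation.
Frame condition: \forall x \forall y \neg Rxy.

Emptiness of R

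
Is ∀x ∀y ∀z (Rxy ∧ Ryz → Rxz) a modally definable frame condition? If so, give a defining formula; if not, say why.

Yes: it is transitivity, defined by the 4 schema □r → □□r.
Suppose □r→□□r is valid. Take Rxy, Ryz and set V(r)={w : Rxw}. Then □r at x, so □□r at x, so □r at y, so r at z, i.e. Rxz.

Yes, by □r → □□r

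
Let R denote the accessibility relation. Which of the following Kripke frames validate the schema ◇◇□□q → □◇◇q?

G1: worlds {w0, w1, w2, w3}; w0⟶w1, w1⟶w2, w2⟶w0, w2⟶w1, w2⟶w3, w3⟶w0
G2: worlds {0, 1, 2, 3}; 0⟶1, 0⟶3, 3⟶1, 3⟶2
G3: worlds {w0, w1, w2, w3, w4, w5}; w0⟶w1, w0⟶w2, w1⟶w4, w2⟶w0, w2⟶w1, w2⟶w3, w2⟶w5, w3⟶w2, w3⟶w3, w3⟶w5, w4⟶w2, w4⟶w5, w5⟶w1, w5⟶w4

G3

Frame correspondent (Sahlqvist): ∀x ∀y ∀z ((xR²y ∧ xRz) → ∃w (yR²w ∧ zR²w)) — i.e. a generalized confluence (Geach) condition.
G1: fails — w2R²w0, w2Rw1 but no w with w0R²w and w1R²w.
G2: fails — 0R²1, 0R1 but no w with 1R²w and 1R²w.
G3: ✓.
Valid on: G3.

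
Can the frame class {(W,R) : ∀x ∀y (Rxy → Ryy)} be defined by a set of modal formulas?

Definable; □(□r → r) defines it

This is a Sahlqvist condition; the T□ axiom □(□r → r) defines it.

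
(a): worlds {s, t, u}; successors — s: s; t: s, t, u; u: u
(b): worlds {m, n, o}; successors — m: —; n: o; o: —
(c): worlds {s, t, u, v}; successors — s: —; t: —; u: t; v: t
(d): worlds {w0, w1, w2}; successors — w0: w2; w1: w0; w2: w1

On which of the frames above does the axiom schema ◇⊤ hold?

The schema corresponds to seriality: ∀x ∃y Rxy.
(a): condition met.
(b): fails — world m has no successor.
(c): fails — world s has no successor.
(d): condition met.
Valid on: (a), (d).

(a), (d)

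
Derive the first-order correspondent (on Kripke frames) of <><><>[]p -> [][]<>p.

forall x forall y forall z ((x R^3 y & x R^2 z) -> exists w (yRw & zRw))

This is a Sahlqvist (Geach-type) schema ◇^3□^1p → □^2◇^1p.
Minimal-valuation argument: fix x; take any y with xR^3y and any z with xR^2z. Set V(p) to the set of worlds R-reachable from y in exactly 1 step. Then □^1p holds at y, so the antecedent holds at x; validity forces ◇^1p at z, giving a w with zR^1w and yR^1w.
First-order correspondent: forall x forall y forall z ((x R^3 y & x R^2 z) -> exists w (yRw & zRw)).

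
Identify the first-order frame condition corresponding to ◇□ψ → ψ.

symmetry

This is a form of the B axiom.
It corresponds to symmetry: ∀x ∀y (Rxy → Ryx).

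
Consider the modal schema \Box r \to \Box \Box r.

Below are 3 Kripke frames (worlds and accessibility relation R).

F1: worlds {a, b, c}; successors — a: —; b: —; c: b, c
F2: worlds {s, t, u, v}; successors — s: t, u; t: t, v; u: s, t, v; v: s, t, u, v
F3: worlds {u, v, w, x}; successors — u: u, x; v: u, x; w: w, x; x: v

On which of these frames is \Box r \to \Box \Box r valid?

This is the axiom for transitivity; its first-order frame correspondent is \forall x \forall y \forall z (Rxy \wedge Ryz \to Rxz).
F1: holds.
F2: fails — Ruv and Rvu but not Ruu.
F3: fails — Rwx and Rxv but not Rwv.

F1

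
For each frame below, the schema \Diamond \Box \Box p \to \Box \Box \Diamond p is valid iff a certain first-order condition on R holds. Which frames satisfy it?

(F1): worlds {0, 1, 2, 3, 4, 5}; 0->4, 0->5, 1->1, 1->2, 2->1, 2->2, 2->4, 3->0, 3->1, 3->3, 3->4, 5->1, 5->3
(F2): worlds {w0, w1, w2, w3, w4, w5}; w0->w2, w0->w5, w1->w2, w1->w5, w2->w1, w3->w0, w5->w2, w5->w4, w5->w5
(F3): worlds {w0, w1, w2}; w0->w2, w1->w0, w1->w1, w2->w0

Frame correspondent (Sahlqvist): \forall x \forall y \forall z ((xRy \wedge x R^2 z) \to \exists w (y R^2 w \wedge zRw)) — i.e. a generalized confluence (Geach) condition.
(F1): fails — 0R4, 0R²1 but no w with 4R²w and 1Rw.
(F2): fails — w0Rw2, w0R²w2 but no w with w2R²w and w2Rw.
(F3): fails — w1Rw0, w1R²w0 but no w with w0R²w and w0Rw.

none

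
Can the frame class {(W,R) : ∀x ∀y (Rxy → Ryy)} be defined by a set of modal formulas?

This is a Sahlqvist condition; the T□ axiom □(□q → q) defines it.
Suppose □(□q→q) is valid. Take Rxy and set V(q)={w : Ryw}. Then at y, □q holds; since □(□q→q) at x, □q→q at y, so q at y, i.e. Ryy.

Yes, by □(□q → q)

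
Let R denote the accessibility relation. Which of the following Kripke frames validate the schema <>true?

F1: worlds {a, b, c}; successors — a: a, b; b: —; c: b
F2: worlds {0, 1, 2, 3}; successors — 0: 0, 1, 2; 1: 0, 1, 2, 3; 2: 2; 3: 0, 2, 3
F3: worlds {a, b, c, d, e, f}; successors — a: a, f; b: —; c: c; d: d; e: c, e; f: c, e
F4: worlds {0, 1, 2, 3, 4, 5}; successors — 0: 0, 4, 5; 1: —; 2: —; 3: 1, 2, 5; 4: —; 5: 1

The schema corresponds to seriality: forall x exists y Rxy.
F1: fails — world b has no successor.
F2: ✓.
F3: fails — world b has no successor.
F4: fails — world 1 has no successor.
Valid on: F2.

F2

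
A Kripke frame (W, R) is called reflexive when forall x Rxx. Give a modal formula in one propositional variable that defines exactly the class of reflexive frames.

□r → r

The condition is reflexivity. The T schema □r → r defines it.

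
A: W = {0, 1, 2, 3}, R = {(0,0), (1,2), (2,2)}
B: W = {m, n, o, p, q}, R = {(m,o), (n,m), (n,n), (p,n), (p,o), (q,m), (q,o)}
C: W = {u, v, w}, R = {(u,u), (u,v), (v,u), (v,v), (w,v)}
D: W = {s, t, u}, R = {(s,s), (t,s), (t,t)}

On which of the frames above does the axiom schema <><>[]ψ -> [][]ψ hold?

This is the axiom for a generalized confluence (Geach) condition; its first-order frame correspondent is forall x forall y forall z ((x R^2 y & x R^2 z) -> exists w (yRw & z = w)).
A: satisfies the condition.
B: fails — nR²m, nR²m but no w with mRw and m=w.
C: satisfies the condition.
D: fails — tR²s, tR²t but no w with sRw and t=w.

A, C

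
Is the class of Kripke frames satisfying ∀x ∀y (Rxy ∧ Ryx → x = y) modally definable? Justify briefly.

Not definable by any modal formula

Modal frame validity is preserved under surjective bounded morphisms.
The 8-cycle (worlds 0,1,2,3,4,5,6,7 with 0→1→2→3→4→5→6→7→0) is antisymmetric. Sending even-indexed worlds to a and odd-indexed worlds to b is a surjective bounded morphism onto the two-world frame with a↔b, which is not antisymmetric.
Hence antisymmetry is not modally definable.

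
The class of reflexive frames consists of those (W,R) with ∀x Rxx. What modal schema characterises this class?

This is reflexivity; the standard corresponding axiom is T: □p → p.
Suppose □p→p is valid. At any x set V(p)={w : Rxw}. Then □p holds at x, so p holds at x, i.e. Rxx.

□p → p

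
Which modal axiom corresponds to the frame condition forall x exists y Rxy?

The condition is seriality. The D schema □r → ◇r defines it.
Suppose □r→◇r is valid. At any x set V(r)=W. Then □r at x, so ◇r at x, so x has a successor.

□r → ◇r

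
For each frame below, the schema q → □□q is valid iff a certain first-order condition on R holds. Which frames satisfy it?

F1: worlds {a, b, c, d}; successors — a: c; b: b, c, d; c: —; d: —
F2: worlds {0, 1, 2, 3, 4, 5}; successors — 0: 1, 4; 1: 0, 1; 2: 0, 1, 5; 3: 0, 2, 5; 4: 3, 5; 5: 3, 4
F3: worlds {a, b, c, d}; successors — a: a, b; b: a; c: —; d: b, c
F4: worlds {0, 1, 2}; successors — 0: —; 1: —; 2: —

Frame correspondent (Sahlqvist): ∀x ∀z (xR²z → ∃w (x = w ∧ z = w)) — i.e. a generalized confluence (Geach) condition.
F1: fails — bR²c but b ≠ c.
F2: fails — 0R²1 but 0 ≠ 1.
F3: fails — aR²b but a ≠ b.
F4: satisfies the condition.

F4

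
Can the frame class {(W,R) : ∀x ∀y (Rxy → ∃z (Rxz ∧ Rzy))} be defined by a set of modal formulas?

Yes, by □□r → □r

This is a Sahlqvist condition; the C4 axiom □□r → □r defines it.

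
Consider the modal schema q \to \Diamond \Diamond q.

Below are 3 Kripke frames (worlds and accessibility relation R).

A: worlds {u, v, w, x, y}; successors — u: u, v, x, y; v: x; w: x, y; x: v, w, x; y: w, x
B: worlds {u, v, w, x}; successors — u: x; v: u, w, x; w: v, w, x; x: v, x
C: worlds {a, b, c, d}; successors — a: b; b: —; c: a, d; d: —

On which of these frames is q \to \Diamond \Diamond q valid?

A

The schema corresponds to a generalized confluence (Geach) condition: \forall x \exists w (x = w \wedge x R^2 w).
A: ✓.
B: fails — at u but no t with u=t and uR²t.
C: fails — at a but no w with a=w and aR²w.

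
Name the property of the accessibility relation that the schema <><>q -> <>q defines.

This schema is equivalent to the 4 axiom □q → □□q.
It corresponds to transitivity: forall x forall y forall z (Rxy & Ryz -> Rxz).

transitivity: forall x forall y forall z (Rxy & Ryz -> Rxz)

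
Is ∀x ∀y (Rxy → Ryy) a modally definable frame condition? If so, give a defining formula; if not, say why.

This is a Sahlqvist condition; the T□ axiom □(□r → r) defines it.
Suppose □(□r→r) is valid. Take Rxy and set V(r)={w : Ryw}. Then at y, □r holds; since □(□r→r) at x, □r→r at y, so r at y, i.e. Ryy.

Yes — defined by □(□r → r)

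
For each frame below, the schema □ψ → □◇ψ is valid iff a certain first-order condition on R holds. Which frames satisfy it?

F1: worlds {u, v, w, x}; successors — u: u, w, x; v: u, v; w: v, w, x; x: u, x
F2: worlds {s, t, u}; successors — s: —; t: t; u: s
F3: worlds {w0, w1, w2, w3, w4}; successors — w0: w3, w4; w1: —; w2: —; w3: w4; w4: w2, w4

Frame correspondent (Sahlqvist): ∀x ∀z (xRz → ∃w (xRw ∧ zRw)) — i.e. a generalized confluence (Geach) condition.
F1: holds.
F2: fails — uRs but no w with uRw and sRw.
F3: fails — w4Rw2 but no w with w4Rw and w2Rw.
Valid on: F1.

F1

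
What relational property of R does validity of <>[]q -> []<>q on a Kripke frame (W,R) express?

This is the .2 axiom.
It corresponds to convergence: forall x forall y forall z (Rxy & Rxz -> exists w (Ryw & Rzw)).

convergence: forall x forall y forall z (Rxy & Rxz -> exists w (Ryw & Rzw))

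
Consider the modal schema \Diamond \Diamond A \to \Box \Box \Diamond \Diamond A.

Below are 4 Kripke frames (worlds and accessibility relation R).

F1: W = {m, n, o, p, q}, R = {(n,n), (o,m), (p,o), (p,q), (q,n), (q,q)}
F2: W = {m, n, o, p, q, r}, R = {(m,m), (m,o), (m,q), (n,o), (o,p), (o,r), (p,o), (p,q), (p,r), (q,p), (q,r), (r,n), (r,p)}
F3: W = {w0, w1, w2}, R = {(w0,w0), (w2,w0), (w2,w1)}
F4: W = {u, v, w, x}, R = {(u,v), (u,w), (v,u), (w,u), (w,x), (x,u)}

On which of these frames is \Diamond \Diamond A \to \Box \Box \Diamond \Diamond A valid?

F3

The schema corresponds to a generalized confluence (Geach) condition: \forall x \forall y \forall z ((x R^2 y \wedge x R^2 z) \to \exists w (y = w \wedge z R^2 w)).
F1: fails — pR²m, pR²m but no w with m=w and mR²w.
F2: fails — mR²m, mR²o but no w with m=w and oR²w.
F3: satisfies the condition.
F4: fails — uR²u, uR²x but no t with u=t and xR²t.
Valid on: F3.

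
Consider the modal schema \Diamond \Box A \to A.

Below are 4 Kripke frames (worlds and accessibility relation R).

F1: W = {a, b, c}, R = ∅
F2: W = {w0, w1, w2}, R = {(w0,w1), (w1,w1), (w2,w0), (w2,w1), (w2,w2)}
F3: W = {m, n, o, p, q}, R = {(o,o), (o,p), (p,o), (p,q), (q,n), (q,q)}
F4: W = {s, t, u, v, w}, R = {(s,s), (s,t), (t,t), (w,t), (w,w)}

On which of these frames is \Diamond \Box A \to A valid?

Frame correspondent (Sahlqvist): \forall x \forall y (Rxy \to Ryx) — i.e. symmetry.
F1: satisfies the condition.
F2: fails — Rw0w1 but not Rw1w0.
F3: fails — Rqn but not Rnq.
F4: fails — Rwt but not Rtw.
Valid on: F1.

F1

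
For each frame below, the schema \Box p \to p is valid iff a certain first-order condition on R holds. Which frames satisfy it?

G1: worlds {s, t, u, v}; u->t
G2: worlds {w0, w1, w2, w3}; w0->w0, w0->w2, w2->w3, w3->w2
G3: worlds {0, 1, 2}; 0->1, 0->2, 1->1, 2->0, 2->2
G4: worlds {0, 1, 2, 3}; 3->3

none

Frame correspondent (Sahlqvist): \forall x Rxx — i.e. reflexivity.
G1: fails — world s does not see itself.
G2: fails — world w1 does not see itself.
G3: fails — world 0 does not see itself.
G4: fails — world 0 does not see itself.
Valid on no frame.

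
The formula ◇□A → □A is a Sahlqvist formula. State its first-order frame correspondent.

The Euclidean property

Replacing A by ¬A and contraposing gives the equivalent schema ◇A → □◇A.
Suppose ◇A→□◇A is valid. Take Rxy, Rxz and set V(A)={y}. Then ◇A at x, so □◇A at x, so ◇A at z, so some w with Rzw has A; w=y, i.e. Rzy. By symmetry of the argument, Ryz.
The converse is a direct semantic check.
So the correspondent is the Euclidean property.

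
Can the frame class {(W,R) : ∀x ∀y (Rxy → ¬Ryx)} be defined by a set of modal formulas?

Any modally definable frame class is closed under surjective bounded morphisms.
The 5-cycle (worlds w0,w1,w2,w3,w4 with w0→w1→w2→w3→w4→w0) is asymmetric. Mapping every world to a single reflexive point • is a surjective bounded morphism, and the reflexive point is not asymmetric (R•• but asymmetry requires ¬R••).
Hence asymmetry is not modally definable.

No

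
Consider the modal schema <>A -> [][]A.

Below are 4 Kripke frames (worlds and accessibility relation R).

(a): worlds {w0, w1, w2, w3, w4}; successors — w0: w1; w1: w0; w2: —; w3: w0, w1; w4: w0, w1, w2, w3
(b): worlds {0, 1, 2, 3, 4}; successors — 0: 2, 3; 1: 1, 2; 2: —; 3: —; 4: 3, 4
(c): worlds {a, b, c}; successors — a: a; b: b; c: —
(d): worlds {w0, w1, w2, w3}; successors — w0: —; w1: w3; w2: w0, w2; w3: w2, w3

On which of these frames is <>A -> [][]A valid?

(c)

The schema corresponds to a generalized confluence (Geach) condition: forall x forall y forall z ((xRy & x R^2 z) -> exists w (y = w & z = w)).
(a): fails — w0Rw1, w0R²w0 but w1 ≠ w0.
(b): fails — 1R1, 1R²2 but 1 ≠ 2.
(c): holds.
(d): fails — w1Rw3, w1R²w2 but w3 ≠ w2.
Valid on: (c).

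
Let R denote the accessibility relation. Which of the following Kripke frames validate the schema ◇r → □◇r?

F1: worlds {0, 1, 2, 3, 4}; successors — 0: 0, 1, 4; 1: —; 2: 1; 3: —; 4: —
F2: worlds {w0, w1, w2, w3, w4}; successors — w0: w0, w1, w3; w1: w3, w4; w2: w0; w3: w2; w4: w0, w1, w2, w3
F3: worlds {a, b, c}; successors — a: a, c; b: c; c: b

Frame correspondent (Sahlqvist): ∀x ∀y ∀z (Rxy ∧ Rxz → Ryz) — i.e. the Euclidean property.
F1: fails — R01 and R00 but not R10.
F2: fails — Rw0w1 and Rw0w1 but not Rw1w1.
F3: fails — Rac and Raa but not Rca.
Valid on no frame.

none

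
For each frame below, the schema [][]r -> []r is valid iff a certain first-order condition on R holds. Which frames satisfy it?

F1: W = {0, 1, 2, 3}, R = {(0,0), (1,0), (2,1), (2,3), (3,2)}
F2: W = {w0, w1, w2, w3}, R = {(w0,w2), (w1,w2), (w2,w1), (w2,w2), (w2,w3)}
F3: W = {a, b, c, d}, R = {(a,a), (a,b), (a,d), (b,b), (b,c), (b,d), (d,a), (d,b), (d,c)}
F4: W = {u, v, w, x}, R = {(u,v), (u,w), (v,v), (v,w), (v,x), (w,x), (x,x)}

F2, F3, F4

The schema corresponds to density: forall x forall y (Rxy -> exists z (Rxz & Rzy)).
F1: fails — R32 but no z with R3z and Rz2.
F2: satisfies the condition.
F3: satisfies the condition.
F4: satisfies the condition.
Valid on: F2, F3, F4.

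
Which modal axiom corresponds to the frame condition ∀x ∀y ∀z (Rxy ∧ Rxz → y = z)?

◇r → □r

A defining formula is ◇r → □r (the CD axiom).
Suppose ◇r→□r is valid. Take Rxy, Rxz and set V(r)={y}. Then ◇r at x, so □r at x, so r at z, i.e. z=y.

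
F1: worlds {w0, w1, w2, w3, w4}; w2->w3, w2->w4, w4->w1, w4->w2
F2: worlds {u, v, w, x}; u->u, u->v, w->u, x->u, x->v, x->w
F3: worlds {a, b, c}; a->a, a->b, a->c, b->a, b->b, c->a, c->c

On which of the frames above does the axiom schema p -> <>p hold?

F3

This is the axiom for reflexivity; its first-order frame correspondent is forall x Rxx.
F1: fails — world w0 does not see itself.
F2: fails — world v does not see itself.
F3: condition met.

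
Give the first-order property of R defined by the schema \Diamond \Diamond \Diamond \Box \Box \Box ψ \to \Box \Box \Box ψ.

\forall x \forall y \forall z ((x R^3 y \wedge x R^3 z) \to \exists w (y R^3 w \wedge z = w))

This is a Sahlqvist (Geach-type) schema ◇^3□^3ψ → □^3◇^0ψ.
Minimal-valuation argument: fix x; take any y with xR^3y and any z with xR^3z. Set V(ψ) to the set of worlds R-reachable from y in exactly 3 steps. Then □^3ψ holds at y, so the antecedent holds at x; validity forces ◇^0ψ at z, giving a w with zR^0w and yR^3w.
First-order correspondent: \forall x \forall y \forall z ((x R^3 y \wedge x R^3 z) \to \exists w (y R^3 w \wedge z = w)).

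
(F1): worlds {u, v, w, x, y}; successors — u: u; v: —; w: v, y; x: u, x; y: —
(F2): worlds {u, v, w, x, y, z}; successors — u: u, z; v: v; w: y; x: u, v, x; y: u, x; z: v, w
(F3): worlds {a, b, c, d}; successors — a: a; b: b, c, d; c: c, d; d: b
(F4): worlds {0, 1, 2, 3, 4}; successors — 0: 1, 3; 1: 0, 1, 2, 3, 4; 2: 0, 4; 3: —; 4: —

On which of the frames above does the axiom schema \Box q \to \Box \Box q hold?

(F1)

Frame correspondent (Sahlqvist): \forall x \forall y \forall z (Rxy \wedge Ryz \to Rxz) — i.e. transitivity.
(F1): condition met.
(F2): fails — Ruz and Rzw but not Ruw.
(F3): fails — Rcd and Rdb but not Rcb.
(F4): fails — R01 and R10 but not R00.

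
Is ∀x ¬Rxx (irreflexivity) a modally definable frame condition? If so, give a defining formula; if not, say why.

No

If a class were modally definable it would be closed under surjective bounded morphisms (Goldblatt–Thomason).
The 3-cycle (worlds a,b,c with a→b→c→a) is irreflexive, and the map sending every world to a single reflexive point • is a surjective bounded morphism (forth: every edge maps to (•,•); back: every world has a successor). So any modal formula valid on the 3-cycle is also valid on the reflexive point, which is not irreflexive.
So the class is not modally definable.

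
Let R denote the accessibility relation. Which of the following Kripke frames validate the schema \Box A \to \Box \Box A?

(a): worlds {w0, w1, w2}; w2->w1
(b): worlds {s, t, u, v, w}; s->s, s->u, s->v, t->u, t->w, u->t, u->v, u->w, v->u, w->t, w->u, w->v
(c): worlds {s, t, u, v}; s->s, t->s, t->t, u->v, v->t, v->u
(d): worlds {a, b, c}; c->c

Frame correspondent (Sahlqvist): \forall x \forall y \forall z (Rxy \wedge Ryz \to Rxz) — i.e. transitivity.
(a): condition met.
(b): fails — Ruv and Rvu but not Ruu.
(c): fails — Ruv and Rvt but not Rut.
(d): condition met.

(a), (d)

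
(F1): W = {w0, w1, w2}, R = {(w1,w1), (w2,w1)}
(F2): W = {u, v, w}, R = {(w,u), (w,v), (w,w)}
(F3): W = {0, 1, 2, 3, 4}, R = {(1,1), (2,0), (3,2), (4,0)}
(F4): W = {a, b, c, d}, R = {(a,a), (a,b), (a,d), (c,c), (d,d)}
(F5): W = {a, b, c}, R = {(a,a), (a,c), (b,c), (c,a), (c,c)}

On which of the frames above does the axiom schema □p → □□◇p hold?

(F1), (F5)

The schema corresponds to a generalized confluence (Geach) condition: ∀x ∀z (xR²z → ∃w (xRw ∧ zRw)).
(F1): satisfies the condition.
(F2): fails — wR²u but no t with wRt and uRt.
(F3): fails — 3R²0 but no w with 3Rw and 0Rw.
(F4): fails — aR²b but no w with aRw and bRw.
(F5): satisfies the condition.
Valid on: (F1), (F5).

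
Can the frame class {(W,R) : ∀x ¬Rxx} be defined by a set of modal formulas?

Modal frame validity is preserved under surjective bounded morphisms.
The 2-cycle (worlds w0,w1 with w0→w1→w0) is irreflexive, and the map sending every world to a single reflexive point • is a surjective bounded morphism (forth: every edge maps to (•,•); back: every world has a successor). So any modal formula valid on the 2-cycle is also valid on the reflexive point, which is not irreflexive.
Hence irreflexivity is not modally definable.

No — not modally definable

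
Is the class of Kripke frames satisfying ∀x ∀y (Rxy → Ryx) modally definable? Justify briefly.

Yes, by q → □◇q

The condition is symmetry. A defining modal formula is q → □◇q.
Suppose q→□◇q is valid. Take Rxy and set V(q)={x}. Then q at x, so □◇q at x, so ◇q at y, so some z with Ryz has q; z=x, i.e. Ryx.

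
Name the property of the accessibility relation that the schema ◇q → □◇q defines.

Suppose ◇q→□◇q is valid. Take Rxy, Rxz and set V(q)={y}. Then ◇q at x, so □◇q at x, so ◇q at z, so some w with Rzw has q; w=y, i.e. Rzy. By symmetry of the argument, Ryz.
The converse is a direct semantic check.
Frame condition: ∀x ∀y ∀z (Rxy ∧ Rxz → Ryz).

the Euclidean property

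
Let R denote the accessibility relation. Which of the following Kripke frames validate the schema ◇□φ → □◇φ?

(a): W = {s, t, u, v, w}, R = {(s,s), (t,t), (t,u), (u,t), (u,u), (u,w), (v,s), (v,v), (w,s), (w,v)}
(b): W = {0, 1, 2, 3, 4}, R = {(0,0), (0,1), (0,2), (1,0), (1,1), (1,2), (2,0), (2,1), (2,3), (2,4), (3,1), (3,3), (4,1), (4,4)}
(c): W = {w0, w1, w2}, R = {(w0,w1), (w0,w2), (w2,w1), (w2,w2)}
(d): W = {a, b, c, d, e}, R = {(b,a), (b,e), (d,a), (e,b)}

(b)

The schema corresponds to convergence: ∀x ∀y ∀z (Rxy ∧ Rxz → ∃w (Ryw ∧ Rzw)).
(a): fails — Ruw and Rut but w and t have no common successor.
(b): condition met.
(c): fails — Rw0w1 and Rw0w1 but w1 and w1 have no common successor.
(d): fails — Rba and Rba but a and a have no common successor.
Valid on: (b).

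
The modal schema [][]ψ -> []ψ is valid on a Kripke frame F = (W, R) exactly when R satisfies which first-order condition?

This schema is the C4 axiom.
Its frame correspondent is density — forall x forall y (Rxy -> exists z (Rxz & Rzy)).

Density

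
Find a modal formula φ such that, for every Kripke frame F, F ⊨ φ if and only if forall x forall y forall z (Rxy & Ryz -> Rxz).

The condition is transitivity. The 4 schema □ψ → □□ψ defines it.
Suppose □ψ→□□ψ is valid. Take Rxy, Ryz and set V(ψ)={w : Rxw}. Then □ψ at x, so □□ψ at x, so □ψ at y, so ψ at z, i.e. Rxz.

□ψ → □□ψ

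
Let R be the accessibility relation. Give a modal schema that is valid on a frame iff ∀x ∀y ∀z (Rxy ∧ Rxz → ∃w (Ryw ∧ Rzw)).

◇□ψ → □◇ψ

The condition is convergence. The .2 schema ◇□ψ → □◇ψ defines it.
Suppose ◇□ψ→□◇ψ is valid. Take Rxy, Rxz and set V(ψ)={w : Ryw}. Then □ψ at y so ◇□ψ at x, so □◇ψ at x, so ◇ψ at z, giving w with Rzw and Ryw.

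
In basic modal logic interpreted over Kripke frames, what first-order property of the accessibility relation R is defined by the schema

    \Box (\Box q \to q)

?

shift-reflexivity

Suppose □(□q→q) is valid. Take Rxy and set V(q)={w : Ryw}. Then at y, □q holds; since □(□q→q) at x, □q→q at y, so q at y, i.e. Ryy.
Conversely, any frame satisfying \forall x \forall y (Rxy \to Ryy) validates the schema.
Frame condition: \forall x \forall y (Rxy \to Ryy).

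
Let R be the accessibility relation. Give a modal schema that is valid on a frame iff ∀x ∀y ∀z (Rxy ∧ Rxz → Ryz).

The condition is the Euclidean property. The 5 schema ◇ψ → □◇ψ defines it.
Suppose ◇ψ→□◇ψ is valid. Take Rxy, Rxz and set V(ψ)={y}. Then ◇ψ at x, so □◇ψ at x, so ◇ψ at z, so some w with Rzw has ψ; w=y, i.e. Rzy. By symmetry of the argument, Ryz.

◇ψ → □◇ψ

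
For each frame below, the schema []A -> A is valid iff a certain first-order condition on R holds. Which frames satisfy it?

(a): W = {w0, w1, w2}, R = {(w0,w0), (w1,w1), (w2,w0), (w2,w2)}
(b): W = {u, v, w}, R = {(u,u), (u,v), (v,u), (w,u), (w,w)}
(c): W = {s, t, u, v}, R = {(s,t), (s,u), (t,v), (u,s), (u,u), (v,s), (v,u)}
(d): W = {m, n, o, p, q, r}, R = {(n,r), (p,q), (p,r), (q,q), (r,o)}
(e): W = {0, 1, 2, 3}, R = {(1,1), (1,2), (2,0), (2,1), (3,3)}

The schema corresponds to reflexivity: forall x Rxx.
(a): ✓.
(b): fails — world v does not see itself.
(c): fails — world s does not see itself.
(d): fails — world m does not see itself.
(e): fails — world 0 does not see itself.

(a)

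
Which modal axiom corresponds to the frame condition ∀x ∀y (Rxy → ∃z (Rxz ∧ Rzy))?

□□r → □r

This is density; the standard corresponding axiom is C4: □□r → □r.
Suppose □□r→□r is valid. Take Rxy and set V(r)={w : xR²w}. Then □□r at x, so □r at x, so r at y, i.e. ∃z(Rxz∧Rzy).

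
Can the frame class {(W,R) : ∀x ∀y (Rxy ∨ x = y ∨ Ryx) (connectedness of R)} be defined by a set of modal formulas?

No — not modally definable

If a class were modally definable it would be closed under disjoint unions (Goldblatt–Thomason).
Take 4 disjoint single-world reflexive frames: each is trivially connected, but their disjoint union has 4 worlds with no edge between distinct components, so it is not connected.
Hence connectedness of R is not modally definable.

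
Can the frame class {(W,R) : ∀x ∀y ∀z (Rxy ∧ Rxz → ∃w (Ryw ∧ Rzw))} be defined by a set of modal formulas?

This is a Sahlqvist condition; the .2 axiom ◇□p → □◇p defines it.

Yes, by ◇□p → □◇p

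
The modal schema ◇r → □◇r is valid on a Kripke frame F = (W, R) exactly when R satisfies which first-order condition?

the Euclidean property

Suppose ◇r→□◇r is valid. Take Rxy, Rxz and set V(r)={y}. Then ◇r at x, so □◇r at x, so ◇r at z, so some w with Rzw has r; w=y, i.e. Rzy. By symmetry of the argument, Ryz.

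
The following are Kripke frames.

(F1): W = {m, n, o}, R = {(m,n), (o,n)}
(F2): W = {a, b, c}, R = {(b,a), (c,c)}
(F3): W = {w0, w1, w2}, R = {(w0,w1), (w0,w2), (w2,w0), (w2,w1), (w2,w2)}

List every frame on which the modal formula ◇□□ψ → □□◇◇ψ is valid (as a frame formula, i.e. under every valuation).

Frame correspondent (Sahlqvist): ∀x ∀y ∀z ((xRy ∧ xR²z) → ∃w (yR²w ∧ zR²w)) — i.e. a generalized confluence (Geach) condition.
(F1): condition met.
(F2): condition met.
(F3): fails — w0Rw1, w0R²w0 but no w with w1R²w and w0R²w.
Valid on: (F1), (F2).

(F1), (F2)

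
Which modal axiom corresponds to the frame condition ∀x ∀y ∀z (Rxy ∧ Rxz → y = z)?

This is partial functionality; the standard corresponding axiom is CD: ◇p → □p.
Suppose ◇p→□p is valid. Take Rxy, Rxz and set V(p)={y}. Then ◇p at x, so □p at x, so p at z, i.e. z=y.

◇p → □p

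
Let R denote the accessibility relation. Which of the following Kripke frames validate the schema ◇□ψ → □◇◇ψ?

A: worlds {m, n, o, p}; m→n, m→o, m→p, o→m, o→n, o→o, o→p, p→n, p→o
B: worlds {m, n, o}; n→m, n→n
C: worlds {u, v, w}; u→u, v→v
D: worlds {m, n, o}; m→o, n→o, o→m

C

The schema corresponds to a generalized confluence (Geach) condition: ∀x ∀y ∀z ((xRy ∧ xRz) → ∃w (yRw ∧ zR²w)).
A: fails — mRn, mRn but no w with nRw and nR²w.
B: fails — nRm, nRm but no w with mRw and mR²w.
C: satisfies the condition.
D: fails — mRo, mRo but no w with oRw and oR²w.
Valid on: C.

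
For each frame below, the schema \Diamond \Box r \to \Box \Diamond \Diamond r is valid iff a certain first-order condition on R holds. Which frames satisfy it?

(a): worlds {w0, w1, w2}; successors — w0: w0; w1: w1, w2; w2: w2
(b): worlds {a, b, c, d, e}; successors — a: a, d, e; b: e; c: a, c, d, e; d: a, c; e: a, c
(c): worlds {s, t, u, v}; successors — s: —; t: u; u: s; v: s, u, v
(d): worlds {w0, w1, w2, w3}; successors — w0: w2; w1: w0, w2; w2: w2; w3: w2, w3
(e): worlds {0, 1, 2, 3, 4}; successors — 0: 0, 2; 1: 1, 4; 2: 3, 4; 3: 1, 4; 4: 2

(a), (b), (d)

The schema corresponds to a generalized confluence (Geach) condition: \forall x \forall y \forall z ((xRy \wedge xRz) \to \exists w (yRw \wedge z R^2 w)).
(a): satisfies the condition.
(b): satisfies the condition.
(c): fails — tRu, tRu but no w with uRw and uR²w.
(d): satisfies the condition.
(e): fails — 1R4, 1R4 but no w with 4Rw and 4R²w.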